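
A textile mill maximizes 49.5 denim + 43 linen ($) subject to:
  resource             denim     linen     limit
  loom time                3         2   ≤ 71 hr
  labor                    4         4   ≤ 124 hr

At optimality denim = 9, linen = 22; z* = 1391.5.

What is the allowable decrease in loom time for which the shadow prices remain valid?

Binding constraints: loom time, labor. The basis is B = [[3,2],[4,4]] with det 4.
Per unit decrease in loom time, x* moves by d = (-1, 1).
The basis stays optimal until denim reaches 0; allowable decrease = 9 hr.

9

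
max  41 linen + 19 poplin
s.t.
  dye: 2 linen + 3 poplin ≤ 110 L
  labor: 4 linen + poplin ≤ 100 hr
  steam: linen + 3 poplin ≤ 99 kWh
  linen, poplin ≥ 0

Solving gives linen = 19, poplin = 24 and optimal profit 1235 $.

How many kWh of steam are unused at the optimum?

steam used = 1·19 + 3·24 = 91; slack = 99 − 91 = 8.

8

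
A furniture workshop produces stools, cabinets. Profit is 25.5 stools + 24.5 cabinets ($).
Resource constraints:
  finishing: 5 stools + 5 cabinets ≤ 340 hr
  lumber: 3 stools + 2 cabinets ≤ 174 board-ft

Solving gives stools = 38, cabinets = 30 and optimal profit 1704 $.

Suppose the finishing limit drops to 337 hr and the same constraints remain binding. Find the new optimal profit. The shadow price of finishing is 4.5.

1690.5

Δb = -3, so new z* = 1704 + (4.5)·(-3) = 1704 − 13.5 = 1690.5.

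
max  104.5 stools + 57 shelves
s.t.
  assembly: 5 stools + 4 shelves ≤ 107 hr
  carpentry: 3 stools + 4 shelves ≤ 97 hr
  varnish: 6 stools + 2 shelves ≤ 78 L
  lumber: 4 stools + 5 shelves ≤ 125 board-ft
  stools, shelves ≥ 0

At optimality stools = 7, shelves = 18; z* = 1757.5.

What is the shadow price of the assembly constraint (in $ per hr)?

9.5

Binding: assembly and varnish. Non-binding: carpentry (4 unused), lumber (7 unused).
Since carpentry, lumber are not tight, their duals are 0.
From A_Bᵀ y = c: 5·y_assembly + 6·y_varnish = 104.5; 4·y_assembly + 2·y_varnish = 57.
This yields shadow prices y_assembly = 9.5, y_varnish = 9.5.
Shadow price of assembly = 9.5.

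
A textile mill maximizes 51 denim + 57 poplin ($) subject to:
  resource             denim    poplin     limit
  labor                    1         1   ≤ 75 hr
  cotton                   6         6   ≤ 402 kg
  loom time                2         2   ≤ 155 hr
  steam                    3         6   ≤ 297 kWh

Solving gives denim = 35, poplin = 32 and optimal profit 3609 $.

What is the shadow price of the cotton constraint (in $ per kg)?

7.5

At the optimum: labor uses 67 of 75 (slack = 8); cotton uses 402 of 402 (binding); loom time uses 134 of 155 (slack = 21); steam uses 297 of 297 (binding).
By complementary slackness, y = 0 for the non-binding constraints.
Dual feasibility on the basic columns requires 6·y_cotton + 3·y_steam = 51, 6·y_cotton + 6·y_steam = 57.
→ y_cotton = 7.5 and y_steam = 2.
Shadow price of cotton = 7.5.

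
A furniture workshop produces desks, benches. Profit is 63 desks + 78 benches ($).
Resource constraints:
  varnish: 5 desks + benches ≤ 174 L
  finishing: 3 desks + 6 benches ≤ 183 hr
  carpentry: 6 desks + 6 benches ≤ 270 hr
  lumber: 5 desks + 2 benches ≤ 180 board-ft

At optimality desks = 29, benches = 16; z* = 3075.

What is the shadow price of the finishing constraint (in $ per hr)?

Binding: finishing and carpentry. Non-binding: varnish (13 unused), lumber (3 unused).
By complementary slackness, y = 0 for the non-binding constraints.
The binding rows give the dual system: 3·y_finishing + 6·y_carpentry = 63 and 6·y_finishing + 6·y_carpentry = 78.
→ y_finishing = 5 and y_carpentry = 8.
Shadow price of finishing = 5.

5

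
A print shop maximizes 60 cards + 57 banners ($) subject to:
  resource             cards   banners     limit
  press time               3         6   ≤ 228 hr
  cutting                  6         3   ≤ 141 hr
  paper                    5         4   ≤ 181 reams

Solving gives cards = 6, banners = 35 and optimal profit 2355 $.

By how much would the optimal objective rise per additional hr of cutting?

7

At the optimum: press time uses 228 of 228 (binding); cutting uses 141 of 141 (binding); paper uses 170 of 181 (slack = 11).
Slack constraints have shadow price 0 (complementary slackness).
From A_Bᵀ y = c: 3·y_press time + 6·y_cutting = 60; 6·y_press time + 3·y_cutting = 57.
This yields shadow prices y_press time = 6, y_cutting = 7.
Shadow price of cutting = 7.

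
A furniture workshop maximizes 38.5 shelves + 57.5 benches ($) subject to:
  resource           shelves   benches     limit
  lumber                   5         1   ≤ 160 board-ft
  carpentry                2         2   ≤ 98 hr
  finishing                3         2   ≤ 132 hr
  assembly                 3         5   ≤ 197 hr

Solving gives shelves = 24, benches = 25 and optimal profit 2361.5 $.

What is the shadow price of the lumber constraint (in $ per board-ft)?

Check each constraint at x*: lumber 145/160 (slack 15); carpentry 98/98 (tight); finishing 122/132 (slack 10); assembly 197/197 (tight).
By complementary slackness, y = 0 for the non-binding constraints.
Dual feasibility on the basic columns requires 2·y_carpentry + 3·y_assembly = 38.5, 2·y_carpentry + 5·y_assembly = 57.5.
This yields shadow prices y_carpentry = 5, y_assembly = 9.5.
Shadow price of lumber = 0.

0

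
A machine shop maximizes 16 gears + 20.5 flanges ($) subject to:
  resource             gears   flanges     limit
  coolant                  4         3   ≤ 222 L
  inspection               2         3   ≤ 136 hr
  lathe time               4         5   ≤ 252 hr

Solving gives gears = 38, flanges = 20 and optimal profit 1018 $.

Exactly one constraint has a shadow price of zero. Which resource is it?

coolant

coolant: 212/222 (slack 10)
inspection: 136/136 (binding)
lathe time: 252/252 (binding)
By complementary slackness, a constraint with positive slack has shadow price 0 → coolant.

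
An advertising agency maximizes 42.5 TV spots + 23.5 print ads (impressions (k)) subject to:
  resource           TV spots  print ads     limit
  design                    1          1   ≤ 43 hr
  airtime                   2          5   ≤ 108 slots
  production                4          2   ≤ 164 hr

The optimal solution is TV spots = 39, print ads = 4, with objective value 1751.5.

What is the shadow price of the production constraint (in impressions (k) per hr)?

9.5

Check each constraint at x*: design 43/43 (tight); airtime 98/108 (slack 10); production 164/164 (tight).
By complementary slackness, y = 0 for the non-binding constraint.
The binding rows give the dual system: 1·y_design + 4·y_production = 42.5 and 1·y_design + 2·y_production = 23.5.
→ y_design = 4.5 and y_production = 9.5.
Shadow price of production = 9.5.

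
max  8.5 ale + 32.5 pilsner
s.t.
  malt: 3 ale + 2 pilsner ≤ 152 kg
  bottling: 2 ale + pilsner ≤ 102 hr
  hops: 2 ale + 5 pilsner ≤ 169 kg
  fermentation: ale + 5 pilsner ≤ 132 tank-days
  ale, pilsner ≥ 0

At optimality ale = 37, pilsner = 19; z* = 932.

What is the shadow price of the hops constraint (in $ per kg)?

At the optimum: malt uses 149 of 152 (slack = 3); bottling uses 93 of 102 (slack = 9); hops uses 169 of 169 (binding); fermentation uses 132 of 132 (binding).
Since malt, bottling are not tight, their duals are 0.
From A_Bᵀ y = c: 2·y_hops + 1·y_fermentation = 8.5; 5·y_hops + 5·y_fermentation = 32.5.
This yields shadow prices y_hops = 2, y_fermentation = 4.5.
Shadow price of hops = 2.

2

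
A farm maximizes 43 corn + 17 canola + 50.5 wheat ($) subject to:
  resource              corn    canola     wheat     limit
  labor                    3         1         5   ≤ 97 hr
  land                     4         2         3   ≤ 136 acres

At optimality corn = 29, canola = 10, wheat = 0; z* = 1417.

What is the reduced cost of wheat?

-6.5

At the optimum: labor uses 97 of 97 (binding); land uses 136 of 136 (binding).
Dual feasibility on the basic columns requires 3·y_labor + 4·y_land = 43, 1·y_labor + 2·y_land = 17.
→ y_labor = 9 and y_land = 4.
Reduced cost of wheat: c₃ − yᵀa₃ = 50.5 − (9·5 + 4·3) = 50.5 − 57 = -6.5.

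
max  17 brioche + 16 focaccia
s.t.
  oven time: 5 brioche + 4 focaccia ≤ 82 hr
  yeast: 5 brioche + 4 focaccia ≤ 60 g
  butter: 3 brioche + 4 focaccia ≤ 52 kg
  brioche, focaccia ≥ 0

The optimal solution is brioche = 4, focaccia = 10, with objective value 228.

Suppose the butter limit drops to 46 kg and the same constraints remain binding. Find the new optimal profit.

Check each constraint at x*: oven time 60/82 (slack 22); yeast 60/60 (tight); butter 52/52 (tight).
Since oven time is not tight, its dual is 0.
From A_Bᵀ y = c: 5·y_yeast + 3·y_butter = 17; 4·y_yeast + 4·y_butter = 16.
→ y_yeast = 2.5 and y_butter = 1.5.
Δz = y_butter·Δb = 1.5 × (-6) = -9, so new z* = 228 − 9 = 219.

219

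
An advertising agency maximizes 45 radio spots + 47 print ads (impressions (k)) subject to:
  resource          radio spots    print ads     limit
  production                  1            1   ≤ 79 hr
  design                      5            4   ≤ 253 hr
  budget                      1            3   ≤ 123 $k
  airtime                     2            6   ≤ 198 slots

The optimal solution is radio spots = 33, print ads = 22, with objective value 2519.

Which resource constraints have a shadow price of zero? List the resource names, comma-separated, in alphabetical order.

budget, production

production: 55/79 (slack 24)
design: 253/253 (binding)
budget: 99/123 (slack 24)
airtime: 198/198 (binding)
By complementary slackness, a constraint with positive slack has shadow price 0 → budget, production.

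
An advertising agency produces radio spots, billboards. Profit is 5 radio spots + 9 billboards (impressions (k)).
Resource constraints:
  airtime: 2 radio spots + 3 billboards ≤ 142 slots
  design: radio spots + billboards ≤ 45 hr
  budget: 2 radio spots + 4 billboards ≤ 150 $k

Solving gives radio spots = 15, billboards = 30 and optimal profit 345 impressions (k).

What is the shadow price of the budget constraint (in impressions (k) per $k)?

2

Check each constraint at x*: airtime 120/142 (slack 22); design 45/45 (tight); budget 150/150 (tight).
Since airtime is not tight, its dual is 0.
The binding rows give the dual system: 1·y_design + 2·y_budget = 5 and 1·y_design + 4·y_budget = 9.
Solving: y_design = 1, y_budget = 2.
Shadow price of budget = 2.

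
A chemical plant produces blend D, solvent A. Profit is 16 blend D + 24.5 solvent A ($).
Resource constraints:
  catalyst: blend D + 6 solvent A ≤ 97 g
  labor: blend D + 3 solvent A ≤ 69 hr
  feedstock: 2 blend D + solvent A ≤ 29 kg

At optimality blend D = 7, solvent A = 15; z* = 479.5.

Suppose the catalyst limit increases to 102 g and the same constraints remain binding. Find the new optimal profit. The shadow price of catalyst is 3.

Δb = 5, so new z* = 479.5 + (3)·(5) = 479.5 + 15 = 494.5.

494.5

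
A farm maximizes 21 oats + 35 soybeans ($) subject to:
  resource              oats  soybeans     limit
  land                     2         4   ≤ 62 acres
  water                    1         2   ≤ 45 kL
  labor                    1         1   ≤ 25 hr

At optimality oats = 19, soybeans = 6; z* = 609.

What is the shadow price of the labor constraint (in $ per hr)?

7

Check each constraint at x*: land 62/62 (tight); water 31/45 (slack 14); labor 25/25 (tight).
Since water is not tight, its dual is 0.
The binding rows give the dual system: 2·y_land + 1·y_labor = 21 and 4·y_land + 1·y_labor = 35.
→ y_land = 7 and y_labor = 7.
Shadow price of labor = 7.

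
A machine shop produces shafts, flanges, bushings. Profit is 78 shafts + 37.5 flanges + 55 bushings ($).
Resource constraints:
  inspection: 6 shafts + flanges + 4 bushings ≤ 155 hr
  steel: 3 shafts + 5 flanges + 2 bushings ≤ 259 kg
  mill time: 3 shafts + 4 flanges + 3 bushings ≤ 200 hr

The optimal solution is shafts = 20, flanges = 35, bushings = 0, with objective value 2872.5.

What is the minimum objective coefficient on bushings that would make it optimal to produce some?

Binding: inspection and mill time. Non-binding: steel (24 unused).
Since steel is not tight, its dual is 0.
Dual feasibility on the basic columns requires 6·y_inspection + 3·y_mill time = 78, 1·y_inspection + 4·y_mill time = 37.5.
This yields shadow prices y_inspection = 9.5, y_mill time = 7.
bushings enters the basis when its profit ≥ yᵀa₃ = 9.5·4 + 7·3 = 59.

59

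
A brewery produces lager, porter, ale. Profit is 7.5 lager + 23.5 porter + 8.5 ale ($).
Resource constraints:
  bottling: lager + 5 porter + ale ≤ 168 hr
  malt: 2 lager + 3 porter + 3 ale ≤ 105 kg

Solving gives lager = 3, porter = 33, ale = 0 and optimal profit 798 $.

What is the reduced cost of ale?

Both bottling and malt are binding at x*.
The binding rows give the dual system: 1·y_bottling + 2·y_malt = 7.5 and 5·y_bottling + 3·y_malt = 23.5.
Solving: y_bottling = 3.5, y_malt = 2.
Reduced cost of ale: c₃ − yᵀa₃ = 8.5 − (3.5·1 + 2·3) = 8.5 − 9.5 = -1.

-1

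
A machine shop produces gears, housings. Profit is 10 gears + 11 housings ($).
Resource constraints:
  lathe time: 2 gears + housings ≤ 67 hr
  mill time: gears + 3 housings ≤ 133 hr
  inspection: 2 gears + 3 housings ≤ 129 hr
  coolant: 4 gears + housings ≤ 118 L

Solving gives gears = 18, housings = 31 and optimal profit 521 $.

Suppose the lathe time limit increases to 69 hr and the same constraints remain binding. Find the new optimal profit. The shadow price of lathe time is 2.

525

Δb = 2, so new z* = 521 + (2)·(2) = 521 + 4 = 525.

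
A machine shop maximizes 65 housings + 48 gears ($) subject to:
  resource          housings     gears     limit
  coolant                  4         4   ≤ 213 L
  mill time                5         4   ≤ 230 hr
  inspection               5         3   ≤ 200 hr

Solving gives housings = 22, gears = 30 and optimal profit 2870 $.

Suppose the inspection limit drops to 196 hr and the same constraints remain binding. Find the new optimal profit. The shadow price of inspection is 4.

Δb = -4, so new z* = 2870 + (4)·(-4) = 2870 − 16 = 2854.

2854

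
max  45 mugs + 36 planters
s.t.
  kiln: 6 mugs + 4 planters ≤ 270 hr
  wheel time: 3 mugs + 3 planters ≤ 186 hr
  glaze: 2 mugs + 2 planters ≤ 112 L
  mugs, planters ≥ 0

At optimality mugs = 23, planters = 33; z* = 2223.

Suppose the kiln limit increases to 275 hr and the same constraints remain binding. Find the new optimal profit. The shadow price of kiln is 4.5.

Δb = 5, so new z* = 2223 + (4.5)·(5) = 2223 + 22.5 = 2245.5.

2245.5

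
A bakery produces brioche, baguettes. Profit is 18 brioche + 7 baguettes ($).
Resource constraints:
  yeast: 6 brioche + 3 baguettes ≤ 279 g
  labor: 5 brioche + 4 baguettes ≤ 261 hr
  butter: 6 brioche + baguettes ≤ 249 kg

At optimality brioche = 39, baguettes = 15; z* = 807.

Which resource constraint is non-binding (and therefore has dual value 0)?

yeast: 279/279 (binding)
labor: 255/261 (slack 6)
butter: 249/249 (binding)
By complementary slackness, a constraint with positive slack has shadow price 0 → labor.

labor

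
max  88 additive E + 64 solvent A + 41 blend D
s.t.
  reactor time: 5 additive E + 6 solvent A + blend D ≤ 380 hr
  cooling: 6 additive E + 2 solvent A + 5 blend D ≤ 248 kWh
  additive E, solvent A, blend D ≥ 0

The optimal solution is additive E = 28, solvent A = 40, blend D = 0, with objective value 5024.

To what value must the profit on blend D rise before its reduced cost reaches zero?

Check each constraint at x*: reactor time 380/380 (tight); cooling 248/248 (tight).
From A_Bᵀ y = c: 5·y_reactor time + 6·y_cooling = 88; 6·y_reactor time + 2·y_cooling = 64.
Solving: y_reactor time = 8, y_cooling = 8.
blend D enters the basis when its profit ≥ yᵀa₃ = 8·1 + 8·5 = 48.

48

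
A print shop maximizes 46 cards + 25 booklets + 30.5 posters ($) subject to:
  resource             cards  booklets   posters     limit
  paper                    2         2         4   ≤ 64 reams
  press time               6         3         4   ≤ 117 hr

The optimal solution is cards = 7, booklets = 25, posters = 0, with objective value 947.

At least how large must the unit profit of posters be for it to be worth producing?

36

Check each constraint at x*: paper 64/64 (tight); press time 117/117 (tight).
From A_Bᵀ y = c: 2·y_paper + 6·y_press time = 46; 2·y_paper + 3·y_press time = 25.
Solving: y_paper = 2, y_press time = 7.
posters enters the basis when its profit ≥ yᵀa₃ = 2·4 + 7·4 = 36.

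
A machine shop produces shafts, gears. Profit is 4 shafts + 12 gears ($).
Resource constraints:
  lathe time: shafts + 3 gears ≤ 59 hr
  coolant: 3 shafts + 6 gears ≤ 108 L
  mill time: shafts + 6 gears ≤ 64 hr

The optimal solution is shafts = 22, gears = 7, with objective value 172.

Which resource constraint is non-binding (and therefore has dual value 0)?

lathe time

lathe time: 43/59 (slack 16)
coolant: 108/108 (binding)
mill time: 64/64 (binding)
By complementary slackness, a constraint with positive slack has shadow price 0 → lathe time.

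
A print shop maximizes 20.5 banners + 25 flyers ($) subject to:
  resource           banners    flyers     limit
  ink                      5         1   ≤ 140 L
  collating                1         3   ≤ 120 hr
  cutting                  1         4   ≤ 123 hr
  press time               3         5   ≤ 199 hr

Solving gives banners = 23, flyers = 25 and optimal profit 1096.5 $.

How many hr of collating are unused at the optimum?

22

collating used = 1·23 + 3·25 = 98; slack = 120 − 98 = 22.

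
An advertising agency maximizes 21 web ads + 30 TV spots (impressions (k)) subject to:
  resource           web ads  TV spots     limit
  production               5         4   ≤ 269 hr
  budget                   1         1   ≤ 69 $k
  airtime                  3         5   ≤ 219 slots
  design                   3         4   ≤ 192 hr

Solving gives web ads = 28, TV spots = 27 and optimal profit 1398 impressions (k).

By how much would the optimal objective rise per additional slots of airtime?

2

Binding: airtime and design. Non-binding: production (21 unused), budget (14 unused).
Slack constraints have shadow price 0 (complementary slackness).
The binding rows give the dual system: 3·y_airtime + 3·y_design = 21 and 5·y_airtime + 4·y_design = 30.
This yields shadow prices y_airtime = 2, y_design = 5.
Shadow price of airtime = 2.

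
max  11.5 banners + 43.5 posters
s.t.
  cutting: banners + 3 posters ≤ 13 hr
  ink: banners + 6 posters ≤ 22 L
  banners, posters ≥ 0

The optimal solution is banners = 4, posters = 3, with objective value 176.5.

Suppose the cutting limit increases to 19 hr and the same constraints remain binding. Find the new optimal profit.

227.5

Check each constraint at x*: cutting 13/13 (tight); ink 22/22 (tight).
Dual feasibility on the basic columns requires 1·y_cutting + 1·y_ink = 11.5, 3·y_cutting + 6·y_ink = 43.5.
This yields shadow prices y_cutting = 8.5, y_ink = 3.
Δz = y_cutting·Δb = 8.5 × (6) = 51, so new z* = 176.5 + 51 = 227.5.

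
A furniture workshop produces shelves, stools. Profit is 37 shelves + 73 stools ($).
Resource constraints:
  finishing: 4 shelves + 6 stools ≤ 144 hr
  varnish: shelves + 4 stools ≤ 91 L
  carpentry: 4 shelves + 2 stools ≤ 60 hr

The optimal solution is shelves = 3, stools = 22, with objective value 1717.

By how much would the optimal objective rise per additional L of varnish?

7

At the optimum: finishing uses 144 of 144 (binding); varnish uses 91 of 91 (binding); carpentry uses 56 of 60 (slack = 4).
Since carpentry is not tight, its dual is 0.
The binding rows give the dual system: 4·y_finishing + 1·y_varnish = 37 and 6·y_finishing + 4·y_varnish = 73.
This yields shadow prices y_finishing = 7.5, y_varnish = 7.
Shadow price of varnish = 7.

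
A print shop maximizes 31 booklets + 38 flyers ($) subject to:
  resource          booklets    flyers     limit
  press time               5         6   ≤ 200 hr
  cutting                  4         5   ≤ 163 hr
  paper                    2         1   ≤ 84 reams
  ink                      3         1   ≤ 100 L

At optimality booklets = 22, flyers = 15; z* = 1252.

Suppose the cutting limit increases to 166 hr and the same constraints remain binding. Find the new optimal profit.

1264

Binding: press time and cutting. Non-binding: paper (25 unused), ink (19 unused).
By complementary slackness, y = 0 for the non-binding constraints.
Dual feasibility on the basic columns requires 5·y_press time + 4·y_cutting = 31, 6·y_press time + 5·y_cutting = 38.
Solving: y_press time = 3, y_cutting = 4.
Δz = y_cutting·Δb = 4 × (3) = 12, so new z* = 1252 + 12 = 1264.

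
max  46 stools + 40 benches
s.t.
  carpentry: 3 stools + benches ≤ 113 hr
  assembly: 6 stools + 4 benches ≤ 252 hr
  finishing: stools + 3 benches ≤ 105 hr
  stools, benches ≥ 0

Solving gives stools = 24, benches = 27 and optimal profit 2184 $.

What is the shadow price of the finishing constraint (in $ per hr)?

4

Check each constraint at x*: carpentry 99/113 (slack 14); assembly 252/252 (tight); finishing 105/105 (tight).
Since carpentry is not tight, its dual is 0.
The binding rows give the dual system: 6·y_assembly + 1·y_finishing = 46 and 4·y_assembly + 3·y_finishing = 40.
→ y_assembly = 7 and y_finishing = 4.
Shadow price of finishing = 4.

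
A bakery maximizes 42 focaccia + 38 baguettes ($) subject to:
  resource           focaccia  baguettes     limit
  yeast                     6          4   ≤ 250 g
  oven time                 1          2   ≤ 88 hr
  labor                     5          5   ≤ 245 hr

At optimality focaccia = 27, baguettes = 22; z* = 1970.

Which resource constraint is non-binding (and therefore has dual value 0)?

oven time

yeast: 250/250 (binding)
oven time: 71/88 (slack 17)
labor: 245/245 (binding)
By complementary slackness, a constraint with positive slack has shadow price 0 → oven time.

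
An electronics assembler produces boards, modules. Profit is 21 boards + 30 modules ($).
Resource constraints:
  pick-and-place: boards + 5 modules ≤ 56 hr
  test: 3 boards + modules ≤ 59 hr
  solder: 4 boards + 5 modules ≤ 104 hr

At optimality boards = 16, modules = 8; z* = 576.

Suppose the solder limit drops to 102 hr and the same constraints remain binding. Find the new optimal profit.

566

Binding: pick-and-place and solder. Non-binding: test (3 unused).
By complementary slackness, y = 0 for the non-binding constraint.
The binding rows give the dual system: 1·y_pick-and-place + 4·y_solder = 21 and 5·y_pick-and-place + 5·y_solder = 30.
Solving: y_pick-and-place = 1, y_solder = 5.
Δz = y_solder·Δb = 5 × (-2) = -10, so new z* = 576 − 10 = 566.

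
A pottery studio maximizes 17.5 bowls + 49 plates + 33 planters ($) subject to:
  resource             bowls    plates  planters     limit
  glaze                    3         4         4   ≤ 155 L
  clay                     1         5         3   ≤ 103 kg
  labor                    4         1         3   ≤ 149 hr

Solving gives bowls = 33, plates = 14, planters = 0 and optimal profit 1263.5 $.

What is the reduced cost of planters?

Binding: glaze and clay. Non-binding: labor (3 unused).
Slack constraints have shadow price 0 (complementary slackness).
Dual feasibility on the basic columns requires 3·y_glaze + 1·y_clay = 17.5, 4·y_glaze + 5·y_clay = 49.
Solving: y_glaze = 3.5, y_clay = 7.
Reduced cost of planters: c₃ − yᵀa₃ = 33 − (3.5·4 + 7·3) = 33 − 35 = -2.

-2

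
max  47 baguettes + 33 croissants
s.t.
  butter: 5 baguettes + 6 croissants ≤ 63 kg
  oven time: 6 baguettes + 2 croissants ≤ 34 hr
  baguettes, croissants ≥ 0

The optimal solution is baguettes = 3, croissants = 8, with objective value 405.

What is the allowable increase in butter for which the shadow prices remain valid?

39

Binding constraints: butter, oven time. The basis is B = [[5,6],[6,2]] with det -26.
Per unit increase in butter, x* moves by d = (-0.0769, 0.2308).
The basis stays optimal until baguettes reaches 0; allowable increase = 39 kg.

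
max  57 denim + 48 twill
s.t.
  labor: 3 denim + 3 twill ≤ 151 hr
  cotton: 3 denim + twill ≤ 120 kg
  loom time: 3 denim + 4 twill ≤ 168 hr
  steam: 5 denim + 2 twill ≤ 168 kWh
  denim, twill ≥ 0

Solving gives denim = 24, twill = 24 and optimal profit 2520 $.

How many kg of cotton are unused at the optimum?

cotton used = 3·24 + 1·24 = 96; slack = 120 − 96 = 24.

24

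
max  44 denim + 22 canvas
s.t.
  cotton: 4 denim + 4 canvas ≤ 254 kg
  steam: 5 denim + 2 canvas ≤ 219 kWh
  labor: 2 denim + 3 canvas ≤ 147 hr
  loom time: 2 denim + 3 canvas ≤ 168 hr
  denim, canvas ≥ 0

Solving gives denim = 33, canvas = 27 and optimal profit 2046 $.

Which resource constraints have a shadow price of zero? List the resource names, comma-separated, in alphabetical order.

cotton: 240/254 (slack 14)
steam: 219/219 (binding)
labor: 147/147 (binding)
loom time: 147/168 (slack 21)
By complementary slackness, a constraint with positive slack has shadow price 0 → cotton, loom time.

cotton, loom time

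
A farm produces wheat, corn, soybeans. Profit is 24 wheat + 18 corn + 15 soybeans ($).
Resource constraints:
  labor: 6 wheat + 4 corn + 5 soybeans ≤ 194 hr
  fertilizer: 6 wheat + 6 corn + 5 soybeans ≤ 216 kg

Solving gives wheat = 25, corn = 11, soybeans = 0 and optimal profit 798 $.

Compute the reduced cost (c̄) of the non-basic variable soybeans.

-5

At the optimum: labor uses 194 of 194 (binding); fertilizer uses 216 of 216 (binding).
The binding rows give the dual system: 6·y_labor + 6·y_fertilizer = 24 and 4·y_labor + 6·y_fertilizer = 18.
→ y_labor = 3 and y_fertilizer = 1.
Reduced cost of soybeans: c₃ − yᵀa₃ = 15 − (3·5 + 1·5) = 15 − 20 = -5.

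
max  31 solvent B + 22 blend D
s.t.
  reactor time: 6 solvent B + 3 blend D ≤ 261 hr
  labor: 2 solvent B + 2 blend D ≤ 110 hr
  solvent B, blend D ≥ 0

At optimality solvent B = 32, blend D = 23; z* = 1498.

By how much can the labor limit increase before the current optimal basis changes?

Binding constraints: reactor time, labor. The basis is B = [[6,3],[2,2]] with det 6.
Per unit increase in labor, x* moves by d = (-0.5, 1).
The basis stays optimal until solvent B reaches 0; allowable increase = 64 hr.

64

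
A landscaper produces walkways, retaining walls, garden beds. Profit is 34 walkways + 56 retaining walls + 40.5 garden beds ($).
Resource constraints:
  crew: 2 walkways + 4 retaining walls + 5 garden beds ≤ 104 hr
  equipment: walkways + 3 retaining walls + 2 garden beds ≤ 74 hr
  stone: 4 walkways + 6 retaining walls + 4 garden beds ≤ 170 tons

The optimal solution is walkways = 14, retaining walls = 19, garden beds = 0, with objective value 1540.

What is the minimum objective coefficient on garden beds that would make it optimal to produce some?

49

Check each constraint at x*: crew 104/104 (tight); equipment 71/74 (slack 3); stone 170/170 (tight).
Since equipment is not tight, its dual is 0.
Dual feasibility on the basic columns requires 2·y_crew + 4·y_stone = 34, 4·y_crew + 6·y_stone = 56.
Solving: y_crew = 5, y_stone = 6.
garden beds enters the basis when its profit ≥ yᵀa₃ = 5·5 + 6·4 = 49.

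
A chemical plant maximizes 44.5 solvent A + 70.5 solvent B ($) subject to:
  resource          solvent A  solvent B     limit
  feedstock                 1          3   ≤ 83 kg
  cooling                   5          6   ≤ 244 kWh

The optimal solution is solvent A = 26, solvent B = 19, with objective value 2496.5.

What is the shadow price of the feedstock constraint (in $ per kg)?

9.5

Check each constraint at x*: feedstock 83/83 (tight); cooling 244/244 (tight).
From A_Bᵀ y = c: 1·y_feedstock + 5·y_cooling = 44.5; 3·y_feedstock + 6·y_cooling = 70.5.
→ y_feedstock = 9.5 and y_cooling = 7.
Shadow price of feedstock = 9.5.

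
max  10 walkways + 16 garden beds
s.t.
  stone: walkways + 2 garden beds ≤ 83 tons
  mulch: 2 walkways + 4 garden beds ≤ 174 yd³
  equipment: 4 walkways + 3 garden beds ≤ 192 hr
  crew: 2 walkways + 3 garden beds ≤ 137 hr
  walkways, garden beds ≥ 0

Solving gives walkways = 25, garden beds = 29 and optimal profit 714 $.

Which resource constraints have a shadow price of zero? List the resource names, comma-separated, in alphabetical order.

stone: 83/83 (binding)
mulch: 166/174 (slack 8)
equipment: 187/192 (slack 5)
crew: 137/137 (binding)
By complementary slackness, a constraint with positive slack has shadow price 0 → equipment, mulch.

equipment, mulch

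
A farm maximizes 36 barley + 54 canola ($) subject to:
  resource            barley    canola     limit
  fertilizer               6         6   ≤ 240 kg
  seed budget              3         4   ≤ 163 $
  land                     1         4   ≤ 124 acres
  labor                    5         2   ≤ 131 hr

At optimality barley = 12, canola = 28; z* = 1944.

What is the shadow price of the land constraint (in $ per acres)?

Check each constraint at x*: fertilizer 240/240 (tight); seed budget 148/163 (slack 15); land 124/124 (tight); labor 116/131 (slack 15).
Slack constraints have shadow price 0 (complementary slackness).
Dual feasibility on the basic columns requires 6·y_fertilizer + 1·y_land = 36, 6·y_fertilizer + 4·y_land = 54.
→ y_fertilizer = 5 and y_land = 6.
Shadow price of land = 6.

6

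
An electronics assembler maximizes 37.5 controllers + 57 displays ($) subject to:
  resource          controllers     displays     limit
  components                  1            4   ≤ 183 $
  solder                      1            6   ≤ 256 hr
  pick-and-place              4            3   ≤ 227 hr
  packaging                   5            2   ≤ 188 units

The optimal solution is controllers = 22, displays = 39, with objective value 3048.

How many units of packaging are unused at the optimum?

0

packaging used = 5·22 + 2·39 = 188; slack = 188 − 188 = 0.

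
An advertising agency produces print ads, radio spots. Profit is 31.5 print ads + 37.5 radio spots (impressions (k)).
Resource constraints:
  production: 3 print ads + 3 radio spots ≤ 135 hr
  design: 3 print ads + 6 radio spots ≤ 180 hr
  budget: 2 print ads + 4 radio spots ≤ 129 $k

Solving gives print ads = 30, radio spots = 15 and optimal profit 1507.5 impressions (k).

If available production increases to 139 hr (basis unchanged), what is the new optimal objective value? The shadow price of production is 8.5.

1541.5

Δb = 4, so new z* = 1507.5 + (8.5)·(4) = 1507.5 + 34 = 1541.5.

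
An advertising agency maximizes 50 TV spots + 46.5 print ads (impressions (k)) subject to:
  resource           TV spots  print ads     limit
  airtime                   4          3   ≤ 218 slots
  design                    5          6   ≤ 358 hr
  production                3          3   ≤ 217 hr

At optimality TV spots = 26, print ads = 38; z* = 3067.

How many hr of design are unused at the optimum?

0

design used = 5·26 + 6·38 = 358; slack = 358 − 358 = 0.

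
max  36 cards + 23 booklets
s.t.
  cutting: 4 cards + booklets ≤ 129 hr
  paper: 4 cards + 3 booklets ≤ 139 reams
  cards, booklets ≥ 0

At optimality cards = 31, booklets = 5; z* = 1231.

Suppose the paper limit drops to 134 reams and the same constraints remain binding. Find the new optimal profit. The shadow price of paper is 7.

1196

Δb = -5, so new z* = 1231 + (7)·(-5) = 1231 − 35 = 1196.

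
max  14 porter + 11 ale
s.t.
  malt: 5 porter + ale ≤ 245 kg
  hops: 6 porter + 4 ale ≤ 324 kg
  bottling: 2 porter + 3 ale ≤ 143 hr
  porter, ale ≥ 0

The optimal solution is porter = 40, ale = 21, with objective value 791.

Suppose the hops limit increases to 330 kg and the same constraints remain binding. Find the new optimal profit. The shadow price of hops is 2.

803

Δb = 6, so new z* = 791 + (2)·(6) = 791 + 12 = 803.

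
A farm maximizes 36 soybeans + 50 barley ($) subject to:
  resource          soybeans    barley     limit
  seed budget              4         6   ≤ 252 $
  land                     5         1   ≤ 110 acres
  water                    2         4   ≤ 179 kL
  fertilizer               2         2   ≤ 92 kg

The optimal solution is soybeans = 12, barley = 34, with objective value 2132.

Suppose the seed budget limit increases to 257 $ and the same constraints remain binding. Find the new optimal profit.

2167

Check each constraint at x*: seed budget 252/252 (tight); land 94/110 (slack 16); water 160/179 (slack 19); fertilizer 92/92 (tight).
Slack constraints have shadow price 0 (complementary slackness).
From A_Bᵀ y = c: 4·y_seed budget + 2·y_fertilizer = 36; 6·y_seed budget + 2·y_fertilizer = 50.
This yields shadow prices y_seed budget = 7, y_fertilizer = 4.
Δz = y_seed budget·Δb = 7 × (5) = 35, so new z* = 2132 + 35 = 2167.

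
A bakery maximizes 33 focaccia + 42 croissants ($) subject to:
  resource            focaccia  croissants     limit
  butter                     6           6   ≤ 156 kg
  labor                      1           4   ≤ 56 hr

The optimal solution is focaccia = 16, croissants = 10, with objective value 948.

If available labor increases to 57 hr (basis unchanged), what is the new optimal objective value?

951

Both butter and labor are binding at x*.
The binding rows give the dual system: 6·y_butter + 1·y_labor = 33 and 6·y_butter + 4·y_labor = 42.
Solving: y_butter = 5, y_labor = 3.
Δz = y_labor·Δb = 3 × (1) = 3, so new z* = 948 + 3 = 951.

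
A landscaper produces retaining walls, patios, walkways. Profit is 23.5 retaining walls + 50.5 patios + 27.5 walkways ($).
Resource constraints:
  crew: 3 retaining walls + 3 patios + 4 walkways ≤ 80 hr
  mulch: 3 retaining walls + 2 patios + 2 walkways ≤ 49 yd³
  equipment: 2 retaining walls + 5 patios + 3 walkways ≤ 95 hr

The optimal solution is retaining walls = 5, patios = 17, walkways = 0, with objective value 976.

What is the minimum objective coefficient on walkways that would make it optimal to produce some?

Check each constraint at x*: crew 66/80 (slack 14); mulch 49/49 (tight); equipment 95/95 (tight).
Since crew is not tight, its dual is 0.
From A_Bᵀ y = c: 3·y_mulch + 2·y_equipment = 23.5; 2·y_mulch + 5·y_equipment = 50.5.
This yields shadow prices y_mulch = 1.5, y_equipment = 9.5.
walkways enters the basis when its profit ≥ yᵀa₃ = 1.5·2 + 9.5·3 = 31.5.

31.5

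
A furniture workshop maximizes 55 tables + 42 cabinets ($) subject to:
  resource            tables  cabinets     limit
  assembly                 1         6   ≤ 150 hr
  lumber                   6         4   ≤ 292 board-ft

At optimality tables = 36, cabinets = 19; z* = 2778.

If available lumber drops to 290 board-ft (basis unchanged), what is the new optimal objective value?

Check each constraint at x*: assembly 150/150 (tight); lumber 292/292 (tight).
From A_Bᵀ y = c: 1·y_assembly + 6·y_lumber = 55; 6·y_assembly + 4·y_lumber = 42.
→ y_assembly = 1 and y_lumber = 9.
Δz = y_lumber·Δb = 9 × (-2) = -18, so new z* = 2778 − 18 = 2760.

2760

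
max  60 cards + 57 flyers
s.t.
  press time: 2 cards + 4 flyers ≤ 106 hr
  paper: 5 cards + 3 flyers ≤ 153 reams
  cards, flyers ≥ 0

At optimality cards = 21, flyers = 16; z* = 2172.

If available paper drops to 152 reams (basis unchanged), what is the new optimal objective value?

2163

At the optimum: press time uses 106 of 106 (binding); paper uses 153 of 153 (binding).
From A_Bᵀ y = c: 2·y_press time + 5·y_paper = 60; 4·y_press time + 3·y_paper = 57.
→ y_press time = 7.5 and y_paper = 9.
Δz = y_paper·Δb = 9 × (-1) = -9, so new z* = 2172 − 9 = 2163.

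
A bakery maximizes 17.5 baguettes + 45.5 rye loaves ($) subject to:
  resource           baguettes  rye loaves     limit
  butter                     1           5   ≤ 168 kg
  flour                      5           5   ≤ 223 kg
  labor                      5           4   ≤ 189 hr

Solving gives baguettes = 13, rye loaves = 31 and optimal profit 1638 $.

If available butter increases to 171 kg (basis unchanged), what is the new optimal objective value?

Check each constraint at x*: butter 168/168 (tight); flour 220/223 (slack 3); labor 189/189 (tight).
Slack constraints have shadow price 0 (complementary slackness).
From A_Bᵀ y = c: 1·y_butter + 5·y_labor = 17.5; 5·y_butter + 4·y_labor = 45.5.
→ y_butter = 7.5 and y_labor = 2.
Δz = y_butter·Δb = 7.5 × (3) = 22.5, so new z* = 1638 + 22.5 = 1660.5.

1660.5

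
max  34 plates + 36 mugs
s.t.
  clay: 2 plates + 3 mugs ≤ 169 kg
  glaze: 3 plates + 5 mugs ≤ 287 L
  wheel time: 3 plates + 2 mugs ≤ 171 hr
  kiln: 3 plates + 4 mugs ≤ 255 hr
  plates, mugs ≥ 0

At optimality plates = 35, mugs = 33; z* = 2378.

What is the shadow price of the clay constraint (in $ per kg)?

8

Binding: clay and wheel time. Non-binding: glaze (17 unused), kiln (18 unused).
Since glaze, kiln are not tight, their duals are 0.
Dual feasibility on the basic columns requires 2·y_clay + 3·y_wheel time = 34, 3·y_clay + 2·y_wheel time = 36.
This yields shadow prices y_clay = 8, y_wheel time = 6.
Shadow price of clay = 8.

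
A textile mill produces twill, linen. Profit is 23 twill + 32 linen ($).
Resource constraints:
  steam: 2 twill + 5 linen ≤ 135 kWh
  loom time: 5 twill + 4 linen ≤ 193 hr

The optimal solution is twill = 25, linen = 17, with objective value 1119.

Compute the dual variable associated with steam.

4

Check each constraint at x*: steam 135/135 (tight); loom time 193/193 (tight).
The binding rows give the dual system: 2·y_steam + 5·y_loom time = 23 and 5·y_steam + 4·y_loom time = 32.
This yields shadow prices y_steam = 4, y_loom time = 3.
Shadow price of steam = 4.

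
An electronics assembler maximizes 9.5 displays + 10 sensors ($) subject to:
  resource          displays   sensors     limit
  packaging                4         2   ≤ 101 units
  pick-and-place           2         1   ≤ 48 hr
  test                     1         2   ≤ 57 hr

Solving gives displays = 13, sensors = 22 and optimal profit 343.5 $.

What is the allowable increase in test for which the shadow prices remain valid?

Binding constraints: pick-and-place, test. The basis is B = [[2,1],[1,2]] with det 3.
Per unit increase in test, x* moves by d = (-0.3333, 0.6667).
The basis stays optimal until displays reaches 0; allowable increase = 39 hr.

39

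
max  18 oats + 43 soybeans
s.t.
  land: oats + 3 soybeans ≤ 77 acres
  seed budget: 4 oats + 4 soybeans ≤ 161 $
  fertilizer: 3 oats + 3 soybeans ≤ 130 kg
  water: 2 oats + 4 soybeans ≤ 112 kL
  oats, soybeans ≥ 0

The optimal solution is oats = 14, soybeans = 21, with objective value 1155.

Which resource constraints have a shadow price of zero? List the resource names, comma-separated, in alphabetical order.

land: 77/77 (binding)
seed budget: 140/161 (slack 21)
fertilizer: 105/130 (slack 25)
water: 112/112 (binding)
By complementary slackness, a constraint with positive slack has shadow price 0 → fertilizer, seed budget.

fertilizer, seed budget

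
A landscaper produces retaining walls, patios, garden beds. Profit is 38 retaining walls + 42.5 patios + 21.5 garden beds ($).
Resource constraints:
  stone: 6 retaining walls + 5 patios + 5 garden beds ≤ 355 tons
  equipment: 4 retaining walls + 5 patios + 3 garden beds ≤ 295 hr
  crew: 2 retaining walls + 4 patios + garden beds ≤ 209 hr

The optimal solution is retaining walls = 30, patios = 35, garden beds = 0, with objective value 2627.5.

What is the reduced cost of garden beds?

Binding: stone and equipment. Non-binding: crew (9 unused).
Since crew is not tight, its dual is 0.
Dual feasibility on the basic columns requires 6·y_stone + 4·y_equipment = 38, 5·y_stone + 5·y_equipment = 42.5.
This yields shadow prices y_stone = 2, y_equipment = 6.5.
Reduced cost of garden beds: c₃ − yᵀa₃ = 21.5 − (2·5 + 6.5·3) = 21.5 − 29.5 = -8.

-8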